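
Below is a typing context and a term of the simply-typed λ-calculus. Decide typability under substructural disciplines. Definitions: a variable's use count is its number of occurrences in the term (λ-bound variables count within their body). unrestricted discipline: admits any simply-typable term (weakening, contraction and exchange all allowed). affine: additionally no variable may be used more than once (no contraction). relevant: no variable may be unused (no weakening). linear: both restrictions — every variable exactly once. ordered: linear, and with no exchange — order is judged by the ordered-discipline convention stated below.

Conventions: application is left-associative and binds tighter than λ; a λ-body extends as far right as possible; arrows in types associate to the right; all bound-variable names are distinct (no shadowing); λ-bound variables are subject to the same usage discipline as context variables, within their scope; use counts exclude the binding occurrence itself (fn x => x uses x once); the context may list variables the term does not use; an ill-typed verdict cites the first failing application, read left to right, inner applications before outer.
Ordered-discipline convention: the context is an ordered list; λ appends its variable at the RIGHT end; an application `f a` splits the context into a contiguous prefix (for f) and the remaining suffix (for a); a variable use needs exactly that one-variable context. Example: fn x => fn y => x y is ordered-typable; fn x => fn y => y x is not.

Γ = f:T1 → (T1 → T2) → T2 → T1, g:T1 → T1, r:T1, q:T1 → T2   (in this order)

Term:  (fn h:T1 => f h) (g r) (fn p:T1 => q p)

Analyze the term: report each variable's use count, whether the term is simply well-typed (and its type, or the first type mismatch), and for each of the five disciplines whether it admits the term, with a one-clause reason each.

use counts: f: 1×; g: 1×; r: 1×; q: 1×; h (bound): 1×; p (bound): 1×
use order (left to right): f, h, g, r, q, p
typing: the term checks, with type T2 → T1
ordered: ✓, f, g, r, q, h, p: once each, no exchange needed
linear: ✓, single use per variable (f, g, r, q, h, p)
affine: ✓, at most one use each (f, g, r, q, h, p)
relevant: ✓, f, g, r, q, h, p: all used, weakening unneeded
unrestricted: ✓, simply typable at T2 → T1; W, C, E all held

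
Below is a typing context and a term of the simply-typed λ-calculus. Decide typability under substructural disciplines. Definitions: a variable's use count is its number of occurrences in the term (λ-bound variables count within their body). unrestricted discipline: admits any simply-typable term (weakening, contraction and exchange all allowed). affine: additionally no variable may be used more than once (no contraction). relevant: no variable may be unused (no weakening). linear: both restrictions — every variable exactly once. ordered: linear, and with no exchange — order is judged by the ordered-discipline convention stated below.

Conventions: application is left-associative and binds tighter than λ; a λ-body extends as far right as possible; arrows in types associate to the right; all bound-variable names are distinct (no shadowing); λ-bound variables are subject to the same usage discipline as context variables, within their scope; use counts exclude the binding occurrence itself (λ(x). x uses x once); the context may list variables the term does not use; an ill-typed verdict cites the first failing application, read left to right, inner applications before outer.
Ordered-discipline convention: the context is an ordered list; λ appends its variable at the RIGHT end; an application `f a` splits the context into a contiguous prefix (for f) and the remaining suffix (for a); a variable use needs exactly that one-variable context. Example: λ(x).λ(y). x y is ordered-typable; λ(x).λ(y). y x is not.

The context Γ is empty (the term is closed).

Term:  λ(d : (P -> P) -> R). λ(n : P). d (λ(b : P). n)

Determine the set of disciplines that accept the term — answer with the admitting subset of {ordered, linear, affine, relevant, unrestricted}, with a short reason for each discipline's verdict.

accepted by: affine, unrestricted
usage: d (bound)=1, n (bound)=1, b (bound)=0
use order (left to right): d, n
typing: the term checks, with type ((P -> P) -> R) -> P -> R
ordered: ✗, b left unused
linear: ✗, b left unused
affine: ✓, d, n, b: no repeats, contraction unneeded
relevant: ✗, b left unused
unrestricted: ✓, typability at ((P -> P) -> R) -> P -> R is all that's needed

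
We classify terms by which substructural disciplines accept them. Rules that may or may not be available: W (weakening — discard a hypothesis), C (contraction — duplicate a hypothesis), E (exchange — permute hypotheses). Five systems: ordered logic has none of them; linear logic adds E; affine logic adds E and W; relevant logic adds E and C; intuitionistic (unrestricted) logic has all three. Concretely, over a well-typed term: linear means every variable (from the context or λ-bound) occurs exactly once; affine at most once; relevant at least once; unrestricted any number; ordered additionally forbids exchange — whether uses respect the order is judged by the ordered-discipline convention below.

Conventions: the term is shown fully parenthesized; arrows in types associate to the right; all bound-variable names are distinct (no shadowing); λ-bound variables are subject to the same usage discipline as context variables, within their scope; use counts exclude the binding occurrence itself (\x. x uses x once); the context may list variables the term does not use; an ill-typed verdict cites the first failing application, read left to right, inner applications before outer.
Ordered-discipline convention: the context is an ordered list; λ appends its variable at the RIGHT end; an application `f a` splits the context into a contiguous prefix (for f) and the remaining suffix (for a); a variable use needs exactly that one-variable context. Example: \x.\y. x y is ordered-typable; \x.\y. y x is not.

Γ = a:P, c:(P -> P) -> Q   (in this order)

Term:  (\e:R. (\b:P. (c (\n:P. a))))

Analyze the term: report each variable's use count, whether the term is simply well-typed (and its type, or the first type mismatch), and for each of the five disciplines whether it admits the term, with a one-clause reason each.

counts: a: 1; c: 1; e [bound]: 0; b [bound]: 0; n [bound]: 0
use order (left to right): c, a
typing: the term checks, with type R -> P -> Q
ordered ✗ (unused: e, b, n — weakening required)
linear ✗ (unused: e, b, n — weakening required)
affine ✓ (a, c, e, b, n: no repeats, contraction unneeded)
relevant ✗ (unused: e, b, n — weakening required)
unrestricted ✓ (type-checks (R -> P -> Q) and nothing is barred)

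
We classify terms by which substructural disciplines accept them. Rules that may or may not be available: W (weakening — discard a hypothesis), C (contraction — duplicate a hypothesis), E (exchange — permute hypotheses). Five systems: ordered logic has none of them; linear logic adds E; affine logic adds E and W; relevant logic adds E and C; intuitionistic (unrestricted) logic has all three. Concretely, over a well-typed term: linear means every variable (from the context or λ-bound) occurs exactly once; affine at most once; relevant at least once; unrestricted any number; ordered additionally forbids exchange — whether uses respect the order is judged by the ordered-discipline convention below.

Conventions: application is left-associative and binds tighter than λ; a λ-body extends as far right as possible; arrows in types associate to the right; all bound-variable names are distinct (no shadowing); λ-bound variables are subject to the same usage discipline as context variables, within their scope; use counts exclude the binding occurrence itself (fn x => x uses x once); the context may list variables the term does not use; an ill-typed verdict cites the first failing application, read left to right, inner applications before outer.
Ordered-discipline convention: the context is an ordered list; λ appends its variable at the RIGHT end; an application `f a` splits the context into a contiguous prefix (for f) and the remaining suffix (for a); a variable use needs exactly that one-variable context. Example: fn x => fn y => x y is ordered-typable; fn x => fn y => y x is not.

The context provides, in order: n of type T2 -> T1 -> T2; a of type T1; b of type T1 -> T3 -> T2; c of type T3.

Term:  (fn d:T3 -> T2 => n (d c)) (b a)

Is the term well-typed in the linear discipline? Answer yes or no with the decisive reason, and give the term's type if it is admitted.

yes — exactly-once usage across n, a, b, c, d; term : T1 -> T2
counts: n: 1×; a: 1×; b: 1×; c: 1×; d (λ-bound): 1×
left-to-right use order: n, d, c, b, a
typing: the term checks, with type T1 -> T2
across the five disciplines: ordered ✗ · linear ✓ · affine ✓ · relevant ✓ · unrestricted ✓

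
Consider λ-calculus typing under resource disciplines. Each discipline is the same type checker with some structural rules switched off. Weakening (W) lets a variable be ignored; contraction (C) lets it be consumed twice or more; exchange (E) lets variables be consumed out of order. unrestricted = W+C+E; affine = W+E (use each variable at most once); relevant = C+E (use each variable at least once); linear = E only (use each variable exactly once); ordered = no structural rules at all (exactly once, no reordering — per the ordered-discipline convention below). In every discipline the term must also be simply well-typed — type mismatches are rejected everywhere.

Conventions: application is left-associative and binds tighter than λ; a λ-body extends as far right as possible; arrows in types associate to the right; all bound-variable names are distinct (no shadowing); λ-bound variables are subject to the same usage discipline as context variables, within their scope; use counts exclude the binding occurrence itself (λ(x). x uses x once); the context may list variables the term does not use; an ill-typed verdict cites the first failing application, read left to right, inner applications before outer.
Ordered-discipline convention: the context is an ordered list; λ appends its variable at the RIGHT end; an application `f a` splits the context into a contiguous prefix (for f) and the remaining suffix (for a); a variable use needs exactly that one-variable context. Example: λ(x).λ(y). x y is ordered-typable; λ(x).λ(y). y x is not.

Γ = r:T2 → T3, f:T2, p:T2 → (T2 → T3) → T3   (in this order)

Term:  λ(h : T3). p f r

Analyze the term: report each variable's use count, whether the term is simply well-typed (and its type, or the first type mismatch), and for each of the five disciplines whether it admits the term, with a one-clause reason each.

usage: r: 1, f: 1, p: 1, h (bound): 0
use order (left to right): p, f, r
typing: the term checks, with type T3 → T3
ordered: ✗, unused: h — weakening required
linear: ✗, unused: h — weakening required
affine: ✓, r, f, p, h: no repeats, contraction unneeded
relevant: ✗, unused: h — weakening required
unrestricted: ✓, simply typable at T3 → T3; W, C, E all held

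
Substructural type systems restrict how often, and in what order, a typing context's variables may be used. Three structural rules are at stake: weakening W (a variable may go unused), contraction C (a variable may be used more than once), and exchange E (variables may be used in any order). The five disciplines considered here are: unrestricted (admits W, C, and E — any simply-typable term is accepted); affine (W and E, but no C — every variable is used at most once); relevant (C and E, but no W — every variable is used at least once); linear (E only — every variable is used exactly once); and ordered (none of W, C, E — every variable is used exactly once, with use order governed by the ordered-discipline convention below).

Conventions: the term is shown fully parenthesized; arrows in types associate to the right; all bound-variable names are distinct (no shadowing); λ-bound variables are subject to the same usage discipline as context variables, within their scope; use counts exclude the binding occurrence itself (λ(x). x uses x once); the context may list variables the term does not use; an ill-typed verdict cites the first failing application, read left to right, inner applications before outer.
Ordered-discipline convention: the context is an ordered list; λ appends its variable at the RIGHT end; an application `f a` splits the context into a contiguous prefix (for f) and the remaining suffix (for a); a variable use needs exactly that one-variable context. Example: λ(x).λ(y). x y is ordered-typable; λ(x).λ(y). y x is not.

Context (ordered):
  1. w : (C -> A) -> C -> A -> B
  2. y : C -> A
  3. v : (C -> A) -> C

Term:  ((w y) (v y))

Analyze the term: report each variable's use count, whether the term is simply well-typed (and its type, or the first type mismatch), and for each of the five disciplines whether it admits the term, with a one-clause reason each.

variable uses: w: 1, y: 2, v: 1
use order (left to right): w, y, v, y
typing: the term checks, with type A -> B
ordered: ✗ — needs contraction — y ×2
linear: ✗ — needs contraction — y ×2
affine: ✗ — needs contraction — y ×2
relevant: ✓ — w, y, v: all used, weakening unneeded
unrestricted: ✓ — well-typed at A -> B; no restrictions here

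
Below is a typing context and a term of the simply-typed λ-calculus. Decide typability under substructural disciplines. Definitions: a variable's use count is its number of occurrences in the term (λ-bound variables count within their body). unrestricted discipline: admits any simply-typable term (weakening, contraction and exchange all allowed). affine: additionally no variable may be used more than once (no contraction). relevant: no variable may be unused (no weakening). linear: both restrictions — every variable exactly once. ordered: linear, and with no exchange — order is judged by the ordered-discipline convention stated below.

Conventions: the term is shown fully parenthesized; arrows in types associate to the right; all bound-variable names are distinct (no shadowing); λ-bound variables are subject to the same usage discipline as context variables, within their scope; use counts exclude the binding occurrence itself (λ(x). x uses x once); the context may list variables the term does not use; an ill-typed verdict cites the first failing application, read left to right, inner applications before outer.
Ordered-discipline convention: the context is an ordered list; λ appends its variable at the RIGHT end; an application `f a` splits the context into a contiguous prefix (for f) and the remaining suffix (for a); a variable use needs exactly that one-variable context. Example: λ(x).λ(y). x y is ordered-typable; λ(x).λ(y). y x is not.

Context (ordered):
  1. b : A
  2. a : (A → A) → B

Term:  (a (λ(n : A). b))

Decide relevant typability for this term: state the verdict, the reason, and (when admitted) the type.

no — needs weakening: n unused
counts: b: 1×; a: 1×; n (bound): 0×
left-to-right use order: a, b
typing: well-typed at B
across the five disciplines: ordered ✗ · linear ✗ · affine ✓ · relevant ✗ · unrestricted ✓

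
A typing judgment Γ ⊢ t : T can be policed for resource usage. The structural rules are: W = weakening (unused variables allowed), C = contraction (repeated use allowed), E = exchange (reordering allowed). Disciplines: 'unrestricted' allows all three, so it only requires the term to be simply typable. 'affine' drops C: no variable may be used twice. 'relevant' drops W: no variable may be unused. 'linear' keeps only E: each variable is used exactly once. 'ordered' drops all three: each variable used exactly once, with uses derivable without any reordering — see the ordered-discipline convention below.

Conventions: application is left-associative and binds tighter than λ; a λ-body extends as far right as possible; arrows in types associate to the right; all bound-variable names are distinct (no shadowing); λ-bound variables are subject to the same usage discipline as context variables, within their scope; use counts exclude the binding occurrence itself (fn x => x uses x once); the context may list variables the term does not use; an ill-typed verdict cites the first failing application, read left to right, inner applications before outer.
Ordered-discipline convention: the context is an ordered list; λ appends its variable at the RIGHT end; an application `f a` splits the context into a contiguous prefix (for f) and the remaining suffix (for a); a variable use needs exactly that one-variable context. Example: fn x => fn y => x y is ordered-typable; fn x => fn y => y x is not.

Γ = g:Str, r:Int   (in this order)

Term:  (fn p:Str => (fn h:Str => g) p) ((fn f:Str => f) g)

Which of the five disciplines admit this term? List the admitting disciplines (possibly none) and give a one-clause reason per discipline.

admitted in: unrestricted
usage: g: 2×; r: 0×; p (λ-bound): 1×; h (λ-bound): 0×; f (λ-bound): 1×
left-to-right use order: g, p, f, g
typing: the term checks, with type Str
ordered: ✗, needs contraction — g ×2; unused: r, h — weakening required
linear: ✗, needs contraction — g ×2; unused: r, h — weakening required
affine: ✗, needs contraction — g ×2
relevant: ✗, unused: r, h — weakening required
unrestricted: ✓, simply typable at Str; W, C, E all held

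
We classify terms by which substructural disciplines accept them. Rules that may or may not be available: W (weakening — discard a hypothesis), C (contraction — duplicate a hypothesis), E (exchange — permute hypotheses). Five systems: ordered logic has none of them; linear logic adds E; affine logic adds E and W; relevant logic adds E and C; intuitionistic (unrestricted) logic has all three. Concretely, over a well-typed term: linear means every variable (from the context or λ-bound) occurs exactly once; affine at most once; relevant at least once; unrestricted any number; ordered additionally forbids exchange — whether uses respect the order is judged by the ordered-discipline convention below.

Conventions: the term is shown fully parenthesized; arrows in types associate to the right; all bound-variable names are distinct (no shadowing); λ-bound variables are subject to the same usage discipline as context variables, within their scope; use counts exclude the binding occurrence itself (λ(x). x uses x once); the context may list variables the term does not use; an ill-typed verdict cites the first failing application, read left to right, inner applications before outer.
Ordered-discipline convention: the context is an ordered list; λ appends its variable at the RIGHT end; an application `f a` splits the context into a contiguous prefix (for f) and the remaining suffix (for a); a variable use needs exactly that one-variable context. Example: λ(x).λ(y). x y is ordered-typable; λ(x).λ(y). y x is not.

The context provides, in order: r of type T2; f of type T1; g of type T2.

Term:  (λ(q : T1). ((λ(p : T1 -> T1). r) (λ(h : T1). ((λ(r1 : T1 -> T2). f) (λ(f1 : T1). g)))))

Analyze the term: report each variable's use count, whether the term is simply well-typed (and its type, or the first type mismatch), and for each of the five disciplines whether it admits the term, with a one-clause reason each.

variable uses: r: 1×, f: 1×, g: 1×, q (λ-bound): 0×, p (λ-bound): 0×, h (λ-bound): 0×, r1 (λ-bound): 0×, f1 (λ-bound): 0×
uses in reading order: r, f, g
typing: the term checks, with type T1 -> T2
ordered: ✗ — q, p, h, r1, f1 left unused
linear: ✗ — q, p, h, r1, f1 left unused
affine: ✓ — no duplicate uses among r, f, g, q, p, h, r1, f1
relevant: ✗ — q, p, h, r1, f1 left unused
unrestricted: ✓ — typability at T1 -> T2 is all that's needed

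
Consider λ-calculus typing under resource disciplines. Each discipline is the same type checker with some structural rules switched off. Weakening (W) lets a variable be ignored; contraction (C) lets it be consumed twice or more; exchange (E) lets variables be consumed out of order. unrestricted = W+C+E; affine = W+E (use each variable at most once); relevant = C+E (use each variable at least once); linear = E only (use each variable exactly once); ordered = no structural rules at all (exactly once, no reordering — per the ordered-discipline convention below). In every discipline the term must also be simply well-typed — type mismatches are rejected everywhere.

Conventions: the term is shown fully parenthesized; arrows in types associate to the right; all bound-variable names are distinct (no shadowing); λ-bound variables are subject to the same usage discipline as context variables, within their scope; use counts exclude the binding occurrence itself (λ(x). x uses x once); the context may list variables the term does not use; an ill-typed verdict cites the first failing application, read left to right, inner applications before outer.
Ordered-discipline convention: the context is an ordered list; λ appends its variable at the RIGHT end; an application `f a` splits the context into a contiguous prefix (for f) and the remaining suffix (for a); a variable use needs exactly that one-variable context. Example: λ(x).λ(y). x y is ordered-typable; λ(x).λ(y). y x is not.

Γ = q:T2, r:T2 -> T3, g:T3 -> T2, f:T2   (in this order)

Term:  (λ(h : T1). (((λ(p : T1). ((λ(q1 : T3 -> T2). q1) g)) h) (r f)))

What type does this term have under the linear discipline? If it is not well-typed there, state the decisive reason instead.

not well-typed under linear — q, p never used (weakening)
variable uses: q: 0, r: 1, g: 1, f: 1, h (λ-bound): 1, p (λ-bound): 0, q1 (λ-bound): 1
order of uses: q1, g, h, r, f
typing: well-typed at T1 -> T2
summary: ordered ✗ | linear ✗ | affine ✓ | relevant ✗ | unrestricted ✓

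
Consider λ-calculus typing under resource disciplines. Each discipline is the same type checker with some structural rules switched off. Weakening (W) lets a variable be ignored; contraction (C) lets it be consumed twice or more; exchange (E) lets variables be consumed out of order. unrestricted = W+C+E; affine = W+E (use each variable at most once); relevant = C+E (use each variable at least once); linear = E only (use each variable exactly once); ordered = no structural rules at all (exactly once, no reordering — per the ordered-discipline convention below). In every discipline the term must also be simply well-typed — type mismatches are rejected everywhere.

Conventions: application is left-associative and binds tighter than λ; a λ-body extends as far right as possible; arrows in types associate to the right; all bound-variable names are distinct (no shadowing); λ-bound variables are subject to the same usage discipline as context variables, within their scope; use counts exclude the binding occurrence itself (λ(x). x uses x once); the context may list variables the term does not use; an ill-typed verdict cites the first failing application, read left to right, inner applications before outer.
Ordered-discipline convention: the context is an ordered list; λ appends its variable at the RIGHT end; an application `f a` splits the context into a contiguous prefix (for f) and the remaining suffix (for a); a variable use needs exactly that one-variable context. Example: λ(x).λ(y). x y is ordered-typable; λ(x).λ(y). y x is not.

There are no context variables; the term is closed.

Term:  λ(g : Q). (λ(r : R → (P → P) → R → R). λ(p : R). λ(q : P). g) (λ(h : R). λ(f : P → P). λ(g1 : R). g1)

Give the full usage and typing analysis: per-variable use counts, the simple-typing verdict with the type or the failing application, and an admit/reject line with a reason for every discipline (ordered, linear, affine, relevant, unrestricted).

use counts: g (λ-bound): 1; r (λ-bound): 0; p (λ-bound): 0; q (λ-bound): 0; h (λ-bound): 0; f (λ-bound): 0; g1 (λ-bound): 1
uses in reading order: g, g1
typing: ✓ — Q → R → P → Q
ordered: ✗, r, p, q, h, f never used (weakening)
linear: ✗, r, p, q, h, f never used (weakening)
affine: ✓, none of g, r, p, q, h, f, g1 used more than once
relevant: ✗, r, p, q, h, f never used (weakening)
unrestricted: ✓, type-checks (Q → R → P → Q) and nothing is barred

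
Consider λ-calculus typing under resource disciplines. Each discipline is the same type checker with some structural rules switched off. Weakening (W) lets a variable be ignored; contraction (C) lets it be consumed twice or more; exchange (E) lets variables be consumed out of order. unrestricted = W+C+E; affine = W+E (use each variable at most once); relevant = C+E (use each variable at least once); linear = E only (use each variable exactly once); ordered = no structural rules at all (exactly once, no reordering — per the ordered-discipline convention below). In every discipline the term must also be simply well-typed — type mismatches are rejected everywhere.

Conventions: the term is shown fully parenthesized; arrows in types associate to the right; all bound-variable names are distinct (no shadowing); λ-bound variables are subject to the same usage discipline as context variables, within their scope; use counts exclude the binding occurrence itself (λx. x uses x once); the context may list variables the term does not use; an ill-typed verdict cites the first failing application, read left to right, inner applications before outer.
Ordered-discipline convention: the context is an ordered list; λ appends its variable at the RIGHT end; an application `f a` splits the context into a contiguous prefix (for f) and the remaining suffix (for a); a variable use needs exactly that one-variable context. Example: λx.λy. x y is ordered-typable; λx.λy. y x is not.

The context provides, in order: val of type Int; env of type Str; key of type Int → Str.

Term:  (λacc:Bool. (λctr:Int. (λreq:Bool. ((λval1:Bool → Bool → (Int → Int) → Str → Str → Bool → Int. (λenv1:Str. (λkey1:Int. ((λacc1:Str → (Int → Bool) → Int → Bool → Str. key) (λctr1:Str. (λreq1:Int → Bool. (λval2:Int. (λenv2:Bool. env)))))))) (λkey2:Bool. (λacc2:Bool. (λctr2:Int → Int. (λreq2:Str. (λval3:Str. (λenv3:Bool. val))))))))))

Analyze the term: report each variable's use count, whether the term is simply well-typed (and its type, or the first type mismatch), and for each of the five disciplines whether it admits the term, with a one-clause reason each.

counts: val=1; env=1; key=1; acc (bound)=0; ctr (bound)=0; req (bound)=0; val1 (bound)=0; env1 (bound)=0; key1 (bound)=0; acc1 (bound)=0; ctr1 (bound)=0; req1 (bound)=0; val2 (bound)=0; env2 (bound)=0; key2 (bound)=0; acc2 (bound)=0; ctr2 (bound)=0; req2 (bound)=0; val3 (bound)=0; env3 (bound)=0
uses in reading order: key, env, val
typing: the term checks, with type Bool → Int → Bool → Str → Int → Int → Str
ordered: ✗, acc, ctr, req, val1, env1, key1, acc1, ctr1, req1, val2, env2, key2, acc2, ctr2, req2, val3, env3 left unused
linear: ✗, acc, ctr, req, val1, env1, key1, acc1, ctr1, req1, val2, env2, key2, acc2, ctr2, req2, val3, env3 left unused
affine: ✓, val, env, key, acc, ctr, req, val1, env1, key1, acc1, ctr1, req1, val2, env2, key2, acc2, ctr2, req2, val3, env3: no repeats, contraction unneeded
relevant: ✗, acc, ctr, req, val1, env1, key1, acc1, ctr1, req1, val2, env2, key2, acc2, ctr2, req2, val3, env3 left unused
unrestricted: ✓, well-typed at Bool → Int → Bool → Str → Int → Int → Str; no restrictions here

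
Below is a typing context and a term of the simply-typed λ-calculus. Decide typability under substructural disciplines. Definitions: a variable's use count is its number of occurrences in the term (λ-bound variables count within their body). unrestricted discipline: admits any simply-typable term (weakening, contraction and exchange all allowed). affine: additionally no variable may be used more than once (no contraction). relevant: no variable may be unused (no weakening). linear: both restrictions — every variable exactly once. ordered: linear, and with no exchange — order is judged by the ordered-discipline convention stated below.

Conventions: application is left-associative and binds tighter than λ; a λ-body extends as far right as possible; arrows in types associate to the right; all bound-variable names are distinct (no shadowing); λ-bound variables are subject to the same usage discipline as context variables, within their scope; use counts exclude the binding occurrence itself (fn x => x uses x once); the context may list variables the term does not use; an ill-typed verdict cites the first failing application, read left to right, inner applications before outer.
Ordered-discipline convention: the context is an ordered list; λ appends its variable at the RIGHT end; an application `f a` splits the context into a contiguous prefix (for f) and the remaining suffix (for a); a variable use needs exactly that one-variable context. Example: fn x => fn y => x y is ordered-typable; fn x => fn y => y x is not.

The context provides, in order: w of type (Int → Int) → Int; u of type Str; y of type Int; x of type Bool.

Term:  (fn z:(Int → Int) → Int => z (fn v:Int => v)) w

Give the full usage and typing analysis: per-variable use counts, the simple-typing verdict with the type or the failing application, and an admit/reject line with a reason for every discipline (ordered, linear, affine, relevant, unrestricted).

variable uses: w=1, u=0, y=0, x=0, z (λ-bound)=1, v (λ-bound)=1
use order (left to right): z, v, w
typing: well-typed — term : Int
ordered: ✗ — u, y, x left unused
linear: ✗ — u, y, x left unused
affine: ✓ — no duplicate uses among w, u, y, x, z, v
relevant: ✗ — u, y, x left unused
unrestricted: ✓ — typability at Int is all that's needed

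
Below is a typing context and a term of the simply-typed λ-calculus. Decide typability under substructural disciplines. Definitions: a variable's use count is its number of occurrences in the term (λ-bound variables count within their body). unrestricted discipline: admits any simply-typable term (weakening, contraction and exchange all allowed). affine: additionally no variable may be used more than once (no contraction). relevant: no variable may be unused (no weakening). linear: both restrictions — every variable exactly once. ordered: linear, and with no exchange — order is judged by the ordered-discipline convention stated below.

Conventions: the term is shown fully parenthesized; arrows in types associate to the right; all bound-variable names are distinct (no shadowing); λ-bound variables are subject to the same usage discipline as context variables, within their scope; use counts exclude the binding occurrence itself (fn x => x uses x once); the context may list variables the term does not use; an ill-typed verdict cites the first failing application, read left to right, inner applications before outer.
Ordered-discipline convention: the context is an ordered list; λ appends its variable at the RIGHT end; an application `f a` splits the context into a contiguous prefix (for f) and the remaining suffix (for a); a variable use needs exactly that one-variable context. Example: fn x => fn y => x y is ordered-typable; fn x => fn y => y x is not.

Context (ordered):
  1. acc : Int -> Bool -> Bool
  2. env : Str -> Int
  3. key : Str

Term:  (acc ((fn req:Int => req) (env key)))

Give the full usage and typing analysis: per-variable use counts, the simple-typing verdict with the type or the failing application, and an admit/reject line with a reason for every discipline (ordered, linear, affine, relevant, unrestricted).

variable uses: acc: 1×; env: 1×; key: 1×; req (λ-bound): 1×
uses in reading order: acc, req, env, key
typing: well-typed at Bool -> Bool
ordered: ✓ — acc, env, key, req: once each, no exchange needed
linear: ✓ — exactly-once usage across acc, env, key, req
affine: ✓ — none of acc, env, key, req used more than once
relevant: ✓ — none of acc, env, key, req goes unused
unrestricted: ✓ — typability at Bool -> Bool is all that's needed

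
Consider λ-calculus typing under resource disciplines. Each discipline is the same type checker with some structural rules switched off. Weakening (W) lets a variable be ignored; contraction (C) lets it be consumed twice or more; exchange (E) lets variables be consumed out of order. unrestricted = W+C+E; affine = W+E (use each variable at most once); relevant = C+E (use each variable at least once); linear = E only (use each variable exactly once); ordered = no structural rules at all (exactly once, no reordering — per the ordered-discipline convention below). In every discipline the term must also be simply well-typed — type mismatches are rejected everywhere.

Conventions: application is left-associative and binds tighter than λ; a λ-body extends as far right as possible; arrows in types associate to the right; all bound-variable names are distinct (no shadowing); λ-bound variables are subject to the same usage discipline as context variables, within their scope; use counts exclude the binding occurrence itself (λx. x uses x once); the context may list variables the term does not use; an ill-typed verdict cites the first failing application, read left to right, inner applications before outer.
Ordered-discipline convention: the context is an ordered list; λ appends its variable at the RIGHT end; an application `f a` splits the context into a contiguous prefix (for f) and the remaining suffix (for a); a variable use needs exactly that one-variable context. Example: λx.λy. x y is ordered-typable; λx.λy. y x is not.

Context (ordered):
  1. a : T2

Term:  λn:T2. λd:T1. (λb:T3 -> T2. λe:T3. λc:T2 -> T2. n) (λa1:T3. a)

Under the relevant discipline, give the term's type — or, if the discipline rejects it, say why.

not well-typed under relevant — needs weakening: d, b, e, c, a1 unused
variable uses: a: 1, n [bound]: 1, d [bound]: 0, b [bound]: 0, e [bound]: 0, c [bound]: 0, a1 [bound]: 0
left-to-right use order: n, a
typing: well-typed at T2 -> T1 -> T3 -> (T2 -> T2) -> T2
per-discipline verdicts: ordered ✗ · linear ✗ · affine ✓ · relevant ✗ · unrestricted ✓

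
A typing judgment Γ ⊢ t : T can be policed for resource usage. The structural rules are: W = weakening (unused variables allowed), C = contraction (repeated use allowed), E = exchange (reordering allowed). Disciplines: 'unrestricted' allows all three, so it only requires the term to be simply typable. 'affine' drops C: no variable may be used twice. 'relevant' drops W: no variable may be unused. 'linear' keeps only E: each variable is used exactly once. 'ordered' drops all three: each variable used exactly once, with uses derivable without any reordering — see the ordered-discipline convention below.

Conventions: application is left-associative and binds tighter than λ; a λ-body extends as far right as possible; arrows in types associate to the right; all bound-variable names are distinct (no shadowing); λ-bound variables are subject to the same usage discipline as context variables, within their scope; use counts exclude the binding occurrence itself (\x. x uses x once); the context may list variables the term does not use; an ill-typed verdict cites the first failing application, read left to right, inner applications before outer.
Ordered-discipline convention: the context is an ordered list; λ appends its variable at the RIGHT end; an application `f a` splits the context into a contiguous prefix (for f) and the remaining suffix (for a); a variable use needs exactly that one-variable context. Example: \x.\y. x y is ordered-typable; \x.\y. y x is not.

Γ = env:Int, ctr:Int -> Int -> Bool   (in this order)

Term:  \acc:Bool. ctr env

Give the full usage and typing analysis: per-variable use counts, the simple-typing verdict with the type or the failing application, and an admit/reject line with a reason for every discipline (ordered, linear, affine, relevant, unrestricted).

variable uses: env=1, ctr=1, acc [bound]=0
left-to-right use order: ctr, env
typing: well-typed — term : Bool -> Int -> Bool
ordered ✗ (needs weakening: acc unused)
linear ✗ (needs weakening: acc unused)
affine ✓ (none of env, ctr, acc used more than once)
relevant ✗ (needs weakening: acc unused)
unrestricted ✓ (type-checks (Bool -> Int -> Bool) and nothing is barred)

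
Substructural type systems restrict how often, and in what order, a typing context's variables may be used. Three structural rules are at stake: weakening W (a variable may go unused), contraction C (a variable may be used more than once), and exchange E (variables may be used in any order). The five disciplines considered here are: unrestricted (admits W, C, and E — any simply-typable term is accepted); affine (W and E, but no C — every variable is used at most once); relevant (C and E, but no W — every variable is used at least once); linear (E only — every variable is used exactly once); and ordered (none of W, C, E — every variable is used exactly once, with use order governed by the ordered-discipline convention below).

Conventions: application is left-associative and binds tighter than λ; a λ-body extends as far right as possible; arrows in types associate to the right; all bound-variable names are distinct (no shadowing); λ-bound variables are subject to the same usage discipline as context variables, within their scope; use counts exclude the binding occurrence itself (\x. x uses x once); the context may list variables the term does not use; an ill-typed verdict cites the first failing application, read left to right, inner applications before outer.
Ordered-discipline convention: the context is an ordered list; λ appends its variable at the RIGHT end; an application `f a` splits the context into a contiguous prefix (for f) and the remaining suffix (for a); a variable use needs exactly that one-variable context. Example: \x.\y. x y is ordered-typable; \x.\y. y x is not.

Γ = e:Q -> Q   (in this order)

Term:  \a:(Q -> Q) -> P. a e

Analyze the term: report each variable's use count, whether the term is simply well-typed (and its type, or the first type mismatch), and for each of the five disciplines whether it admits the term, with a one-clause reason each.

use counts: e: 1, a (λ-bound): 1
order of uses: a, e
typing: well-typed — term : ((Q -> Q) -> P) -> P
ordered: ✗, needs exchange: uses follow a, e
linear: ✓, single use per variable (e, a)
affine: ✓, no duplicate uses among e, a
relevant: ✓, every one of e, a appears
unrestricted: ✓, simply typable at ((Q -> Q) -> P) -> P; W, C, E all held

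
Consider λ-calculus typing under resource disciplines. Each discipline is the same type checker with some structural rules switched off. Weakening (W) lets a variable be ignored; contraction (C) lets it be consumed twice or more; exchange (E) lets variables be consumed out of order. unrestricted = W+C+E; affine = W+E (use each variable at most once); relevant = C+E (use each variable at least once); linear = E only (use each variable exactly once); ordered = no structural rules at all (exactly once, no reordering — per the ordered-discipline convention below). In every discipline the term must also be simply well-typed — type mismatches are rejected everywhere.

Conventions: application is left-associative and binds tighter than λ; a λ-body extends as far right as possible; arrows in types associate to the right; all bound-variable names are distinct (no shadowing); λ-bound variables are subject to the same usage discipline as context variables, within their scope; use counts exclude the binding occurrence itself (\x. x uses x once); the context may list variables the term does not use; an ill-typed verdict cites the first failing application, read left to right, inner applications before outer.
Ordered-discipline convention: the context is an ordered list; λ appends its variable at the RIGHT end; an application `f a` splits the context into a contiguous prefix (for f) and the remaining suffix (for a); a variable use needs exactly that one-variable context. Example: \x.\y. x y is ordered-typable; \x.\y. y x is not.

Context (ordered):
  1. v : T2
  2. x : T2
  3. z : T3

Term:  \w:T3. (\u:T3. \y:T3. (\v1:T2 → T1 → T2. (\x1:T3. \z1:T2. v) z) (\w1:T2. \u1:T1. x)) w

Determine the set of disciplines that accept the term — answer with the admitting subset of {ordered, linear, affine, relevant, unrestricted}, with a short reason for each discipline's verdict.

admitted in: affine, unrestricted
variable uses: v ×1, x ×1, z ×1, w (λ-bound) ×1, u (λ-bound) ×0, y (λ-bound) ×0, v1 (λ-bound) ×0, x1 (λ-bound) ×0, z1 (λ-bound) ×0, w1 (λ-bound) ×0, u1 (λ-bound) ×0
uses in reading order: v, z, x, w
typing: the term checks, with type T3 → T3 → T2 → T2
ordered: ✗ — unused: u, y, v1, x1, z1, w1, u1 — weakening required
linear: ✗ — unused: u, y, v1, x1, z1, w1, u1 — weakening required
affine: ✓ — v, x, z, w, u, y, v1, x1, z1, w1, u1: no repeats, contraction unneeded
relevant: ✗ — unused: u, y, v1, x1, z1, w1, u1 — weakening required
unrestricted: ✓ — simply typable at T3 → T3 → T2 → T2; W, C, E all held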